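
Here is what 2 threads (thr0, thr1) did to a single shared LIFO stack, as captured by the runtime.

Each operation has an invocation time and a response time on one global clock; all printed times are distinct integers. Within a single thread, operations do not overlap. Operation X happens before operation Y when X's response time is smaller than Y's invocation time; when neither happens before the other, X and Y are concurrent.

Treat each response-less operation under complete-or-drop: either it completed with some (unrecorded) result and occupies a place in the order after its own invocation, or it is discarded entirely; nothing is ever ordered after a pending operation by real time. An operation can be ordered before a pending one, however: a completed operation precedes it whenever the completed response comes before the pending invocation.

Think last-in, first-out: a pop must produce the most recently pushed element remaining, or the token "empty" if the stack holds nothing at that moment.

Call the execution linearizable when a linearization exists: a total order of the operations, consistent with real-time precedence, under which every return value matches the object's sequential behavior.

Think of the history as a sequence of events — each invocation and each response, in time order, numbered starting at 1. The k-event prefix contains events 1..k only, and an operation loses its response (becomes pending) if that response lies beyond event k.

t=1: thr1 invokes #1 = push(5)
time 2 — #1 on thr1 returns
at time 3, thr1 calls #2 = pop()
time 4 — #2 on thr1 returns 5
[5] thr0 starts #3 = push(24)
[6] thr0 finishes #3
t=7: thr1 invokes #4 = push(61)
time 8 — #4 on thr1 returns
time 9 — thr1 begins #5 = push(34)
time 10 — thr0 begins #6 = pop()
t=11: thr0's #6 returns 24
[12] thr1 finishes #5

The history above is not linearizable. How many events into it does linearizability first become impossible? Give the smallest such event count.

events 1..10 are linearizable; a witness order is #1, #2, #3, #4:
1. #1 push(5), leaving stack <5>
2. #2 pop() → 5, leaving stack <>
3. #3 push(24), leaving stack <24>
4. #4 push(61), leaving stack <24,61>
with event 11 included (#6 responding at time 11), all real-time-consistent orders fail
no escape via the 1 pending operation (#5): every completion choice fails
sample order #1, #2, #3, #4, #6 (pending dropped) stalls at step 5 — #6 pop() → 24 has no legal effect

11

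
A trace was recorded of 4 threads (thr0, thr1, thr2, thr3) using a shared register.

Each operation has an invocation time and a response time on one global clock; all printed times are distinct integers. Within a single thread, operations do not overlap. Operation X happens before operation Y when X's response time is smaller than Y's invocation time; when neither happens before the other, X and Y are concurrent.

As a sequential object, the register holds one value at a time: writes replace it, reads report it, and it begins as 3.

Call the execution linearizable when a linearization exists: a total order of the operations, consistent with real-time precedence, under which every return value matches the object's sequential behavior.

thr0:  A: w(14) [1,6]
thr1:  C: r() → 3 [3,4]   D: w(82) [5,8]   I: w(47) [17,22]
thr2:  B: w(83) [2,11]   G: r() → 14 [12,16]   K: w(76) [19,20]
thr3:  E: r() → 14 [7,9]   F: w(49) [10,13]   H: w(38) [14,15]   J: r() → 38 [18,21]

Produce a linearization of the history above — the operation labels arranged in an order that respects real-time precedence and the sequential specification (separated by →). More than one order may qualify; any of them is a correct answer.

C → B → D → A → E → G → F → H → J → I → K

step 1: C r() → 3 — value 3
step 2: B w(83) — value 83
step 3: D w(82) — value 82
step 4: A w(14) — value 14
step 5: E r() → 14 — value 14
step 6: G r() → 14 — value 14
step 7: F w(49) — value 49
step 8: H w(38) — value 38
step 9: J r() → 38 — value 38
step 10: I w(47) — value 47
step 11: K w(76) — value 76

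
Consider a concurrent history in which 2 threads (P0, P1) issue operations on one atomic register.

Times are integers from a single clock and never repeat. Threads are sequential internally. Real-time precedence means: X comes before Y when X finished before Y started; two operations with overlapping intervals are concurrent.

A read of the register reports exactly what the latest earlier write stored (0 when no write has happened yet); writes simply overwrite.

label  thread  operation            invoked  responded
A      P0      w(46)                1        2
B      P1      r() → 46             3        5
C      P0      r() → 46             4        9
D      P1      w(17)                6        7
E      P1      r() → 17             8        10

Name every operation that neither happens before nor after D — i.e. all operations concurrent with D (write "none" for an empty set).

D spans [6,7]; an op avoiding the whole window 6..7 is ordered, any other is concurrent
A [1,2]: before
B [3,5]: before
C [4,9]: concurrent
E [8,10]: after

C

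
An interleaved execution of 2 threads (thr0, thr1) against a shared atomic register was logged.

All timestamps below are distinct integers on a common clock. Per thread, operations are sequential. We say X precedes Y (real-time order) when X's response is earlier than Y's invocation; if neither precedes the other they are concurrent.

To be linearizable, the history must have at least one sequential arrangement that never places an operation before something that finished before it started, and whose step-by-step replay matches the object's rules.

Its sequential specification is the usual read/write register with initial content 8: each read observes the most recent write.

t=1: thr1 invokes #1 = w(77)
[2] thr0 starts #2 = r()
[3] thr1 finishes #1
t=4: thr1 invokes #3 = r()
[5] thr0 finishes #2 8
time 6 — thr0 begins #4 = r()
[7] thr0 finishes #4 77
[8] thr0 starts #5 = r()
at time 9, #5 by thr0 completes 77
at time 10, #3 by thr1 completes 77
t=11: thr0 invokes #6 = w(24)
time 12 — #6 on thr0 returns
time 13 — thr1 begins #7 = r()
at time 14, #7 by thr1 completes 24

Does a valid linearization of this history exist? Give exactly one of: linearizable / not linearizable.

a witness: #2, #1, #3, #4, #5, #6, #7
after step 1 (#2 r() → 8): value 8
after step 2 (#1 w(77)): value 77
after step 3 (#3 r() → 77): value 77
after step 4 (#4 r() → 77): value 77
after step 5 (#5 r() → 77): value 77
after step 6 (#6 w(24)): value 24
after step 7 (#7 r() → 24): value 24

linearizable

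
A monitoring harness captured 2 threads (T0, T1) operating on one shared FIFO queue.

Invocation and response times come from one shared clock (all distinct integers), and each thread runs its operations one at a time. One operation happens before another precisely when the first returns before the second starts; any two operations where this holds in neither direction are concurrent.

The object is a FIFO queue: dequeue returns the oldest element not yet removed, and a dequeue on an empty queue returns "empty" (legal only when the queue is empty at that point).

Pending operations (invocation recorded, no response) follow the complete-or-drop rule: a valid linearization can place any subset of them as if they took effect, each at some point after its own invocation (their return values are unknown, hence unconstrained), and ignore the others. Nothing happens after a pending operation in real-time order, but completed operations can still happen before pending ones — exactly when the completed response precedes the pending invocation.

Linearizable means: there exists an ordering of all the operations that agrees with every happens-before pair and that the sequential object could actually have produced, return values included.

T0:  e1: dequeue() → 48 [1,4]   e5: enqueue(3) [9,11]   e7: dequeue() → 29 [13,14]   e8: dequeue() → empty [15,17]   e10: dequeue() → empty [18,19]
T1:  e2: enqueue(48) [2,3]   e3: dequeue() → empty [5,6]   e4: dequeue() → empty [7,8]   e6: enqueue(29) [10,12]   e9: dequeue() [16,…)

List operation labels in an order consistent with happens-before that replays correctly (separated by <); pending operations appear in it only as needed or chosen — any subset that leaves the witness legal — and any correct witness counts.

after step 1 (e2 enqueue(48)): queue <48>
after step 2 (e1 dequeue() → 48): queue <>
after step 3 (e3 dequeue() → empty): queue <>
after step 4 (e4 dequeue() → empty): queue <>
after step 5 (e6 enqueue(29)): queue <29>
after step 6 (e5 enqueue(3)): queue <29,3>
after step 7 (e7 dequeue() → 29): queue <3>
after step 8 (e9 dequeue() (pending, included)): queue <>
after step 9 (e8 dequeue() → empty): queue <>
after step 10 (e10 dequeue() → empty): queue <>

e2 < e1 < e3 < e4 < e6 < e5 < e7 < e9 < e8 < e10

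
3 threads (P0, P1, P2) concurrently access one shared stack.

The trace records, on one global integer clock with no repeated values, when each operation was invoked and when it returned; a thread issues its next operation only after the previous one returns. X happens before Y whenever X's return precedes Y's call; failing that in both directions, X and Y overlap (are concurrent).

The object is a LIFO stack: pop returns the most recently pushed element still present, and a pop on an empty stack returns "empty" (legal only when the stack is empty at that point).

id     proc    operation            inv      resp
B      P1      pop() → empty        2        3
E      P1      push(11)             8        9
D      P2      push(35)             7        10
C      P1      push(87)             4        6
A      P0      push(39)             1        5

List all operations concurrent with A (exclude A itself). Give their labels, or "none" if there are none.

B, C

concurrent with A ([1,5]): every op whose interval crosses 1..5
B [2,3]: concurrent
C [4,6]: concurrent
D [7,10]: after
E [8,9]: after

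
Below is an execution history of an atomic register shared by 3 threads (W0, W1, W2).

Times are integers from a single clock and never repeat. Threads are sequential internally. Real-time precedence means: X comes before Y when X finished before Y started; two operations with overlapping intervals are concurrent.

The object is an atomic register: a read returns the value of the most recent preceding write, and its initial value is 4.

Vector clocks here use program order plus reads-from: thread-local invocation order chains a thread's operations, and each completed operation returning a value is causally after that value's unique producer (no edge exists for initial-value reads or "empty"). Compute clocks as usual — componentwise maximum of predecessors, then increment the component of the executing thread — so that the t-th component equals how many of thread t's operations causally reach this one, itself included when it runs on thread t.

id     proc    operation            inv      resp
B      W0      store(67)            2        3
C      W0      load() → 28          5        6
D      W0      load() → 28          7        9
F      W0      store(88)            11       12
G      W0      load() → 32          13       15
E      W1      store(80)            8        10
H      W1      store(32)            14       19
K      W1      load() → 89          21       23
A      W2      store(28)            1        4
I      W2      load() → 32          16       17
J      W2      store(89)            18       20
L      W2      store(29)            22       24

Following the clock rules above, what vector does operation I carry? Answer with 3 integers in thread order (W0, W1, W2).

(0, 2, 2)

no predecessors for A (invoked 1): W2 increments from zero → (0, 0, 1)
no predecessors for E (invoked 8): W1 increments from zero → (0, 1, 0)
no predecessors for B (invoked 2): W0 increments from zero → (1, 0, 0)
merge at H (invoked 14): VC(E)=(0, 1, 0), own-thread bump on W1 → (0, 2, 0)
merge at C (invoked 5): VC(A)=(0, 0, 1), VC(B)=(1, 0, 0), own-thread bump on W0 → (2, 0, 1)
merge at I (invoked 16): VC(A)=(0, 0, 1), VC(H)=(0, 2, 0), own-thread bump on W2 → (0, 2, 2)
merge at D (invoked 7): VC(A)=(0, 0, 1), VC(C)=(2, 0, 1), own-thread bump on W0 → (3, 0, 1)
merge at J (invoked 18): VC(I)=(0, 2, 2), own-thread bump on W2 → (0, 2, 3)
merge at F (invoked 11): VC(D)=(3, 0, 1), own-thread bump on W0 → (4, 0, 1)
merge at L (invoked 22): VC(J)=(0, 2, 3), own-thread bump on W2 → (0, 2, 4)
merge at K (invoked 21): VC(H)=(0, 2, 0), VC(J)=(0, 2, 3), own-thread bump on W1 → (0, 3, 3)
merge at G (invoked 13): VC(F)=(4, 0, 1), VC(H)=(0, 2, 0), own-thread bump on W0 → (5, 2, 1)
target: VC(I) = (0, 2, 2)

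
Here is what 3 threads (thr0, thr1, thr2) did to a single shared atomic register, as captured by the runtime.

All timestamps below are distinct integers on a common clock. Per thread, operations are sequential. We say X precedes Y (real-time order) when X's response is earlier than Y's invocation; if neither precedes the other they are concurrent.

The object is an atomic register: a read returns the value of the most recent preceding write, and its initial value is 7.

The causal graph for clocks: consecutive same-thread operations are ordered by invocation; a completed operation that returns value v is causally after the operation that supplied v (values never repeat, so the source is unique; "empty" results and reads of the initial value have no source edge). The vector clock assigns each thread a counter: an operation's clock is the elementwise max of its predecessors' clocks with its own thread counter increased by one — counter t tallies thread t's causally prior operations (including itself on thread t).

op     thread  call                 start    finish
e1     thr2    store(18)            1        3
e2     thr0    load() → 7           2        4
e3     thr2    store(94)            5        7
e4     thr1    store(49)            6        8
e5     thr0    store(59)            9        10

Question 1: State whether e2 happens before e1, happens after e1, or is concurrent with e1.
e2 spans [2,4], e1 spans [1,3]
the intervals overlap in both directions

concurrent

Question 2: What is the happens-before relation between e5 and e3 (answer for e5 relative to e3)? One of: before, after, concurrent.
e5 spans [9,10], e3 spans [5,7]
resp(e3)=7 < inv(e5)=9

after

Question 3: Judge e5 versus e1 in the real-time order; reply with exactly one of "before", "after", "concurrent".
e5 spans [9,10], e1 spans [1,3]
resp(e1)=3 < inv(e5)=9

after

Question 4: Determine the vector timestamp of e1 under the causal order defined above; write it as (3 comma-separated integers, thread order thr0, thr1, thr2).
no predecessors for e1 (invoked 1): thr2 increments from zero → (0, 0, 1)
no predecessors for e4 (invoked 6): thr1 increments from zero → (0, 1, 0)
no predecessors for e2 (invoked 2): thr0 increments from zero → (1, 0, 0)
merge at e3 (invoked 5): VC(e1)=(0, 0, 1), own-thread bump on thr2 → (0, 0, 2)
merge at e5 (invoked 9): VC(e2)=(1, 0, 0), own-thread bump on thr0 → (2, 0, 0)
target: VC(e1) = (0, 0, 1)

(0, 0, 1)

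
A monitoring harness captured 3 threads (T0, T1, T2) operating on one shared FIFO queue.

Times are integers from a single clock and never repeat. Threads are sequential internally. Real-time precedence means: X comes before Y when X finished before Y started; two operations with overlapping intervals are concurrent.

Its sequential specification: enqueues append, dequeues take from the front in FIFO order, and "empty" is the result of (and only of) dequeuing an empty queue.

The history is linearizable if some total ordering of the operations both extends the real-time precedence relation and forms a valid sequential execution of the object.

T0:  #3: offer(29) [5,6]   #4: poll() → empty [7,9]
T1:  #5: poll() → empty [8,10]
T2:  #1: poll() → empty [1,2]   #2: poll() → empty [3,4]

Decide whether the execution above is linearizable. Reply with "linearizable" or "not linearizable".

not linearizable

the violation lands at event 10, #5's response at time 10: events 1..9 linearize, events 1..10 do not
every one of the 2 real-time-consistent orders over 5 completed FIFO queue ops fails the sequential spec
sample order #1, #2, #3, #4, #5 stalls at step 4 — #4 poll() → empty has no legal effect
sample order #1, #2, #3, #5, #4 stalls at step 4 — #5 poll() → empty has no legal effect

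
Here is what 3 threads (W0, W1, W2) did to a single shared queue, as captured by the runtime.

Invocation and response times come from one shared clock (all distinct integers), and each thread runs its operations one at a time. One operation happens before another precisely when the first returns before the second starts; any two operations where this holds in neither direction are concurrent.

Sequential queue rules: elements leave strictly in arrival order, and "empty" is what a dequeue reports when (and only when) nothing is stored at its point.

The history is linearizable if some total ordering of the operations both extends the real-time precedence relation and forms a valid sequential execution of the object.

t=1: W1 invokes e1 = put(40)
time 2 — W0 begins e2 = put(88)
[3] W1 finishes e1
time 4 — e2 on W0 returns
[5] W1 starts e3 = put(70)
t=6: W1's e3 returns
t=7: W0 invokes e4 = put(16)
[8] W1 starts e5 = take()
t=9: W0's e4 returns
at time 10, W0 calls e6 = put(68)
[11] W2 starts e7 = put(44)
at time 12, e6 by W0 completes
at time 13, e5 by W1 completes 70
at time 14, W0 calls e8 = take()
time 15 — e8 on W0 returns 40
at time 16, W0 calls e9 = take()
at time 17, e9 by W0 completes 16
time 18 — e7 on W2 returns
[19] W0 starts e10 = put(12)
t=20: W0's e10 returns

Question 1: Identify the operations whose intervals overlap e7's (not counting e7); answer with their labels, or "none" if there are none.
e5, e6, e8, e9

e7 spans [11,18]: anything still running between times 11 and 18 counts as concurrent
e1 [1,3]: before
e2 [2,4]: before
e3 [5,6]: before
e4 [7,9]: before
e5 [8,13]: concurrent
e6 [10,12]: concurrent
e8 [14,15]: concurrent
e9 [16,17]: concurrent
e10 [19,20]: after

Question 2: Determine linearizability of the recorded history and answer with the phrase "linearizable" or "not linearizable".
not linearizable

events 1..12 are fine; event 13 — the response of e5 at time 13 — makes the prefix non-linearizable
every one of the 6 real-time-consistent orders over 6 completed queue ops fails the sequential spec
no completion choice of the 1 pending operation (e7) rescues it — every subset was tried
for example e1, e2, e3, e4, e5, e6 (pending dropped) fails at step 5: e5 take() → 70 is not legal there
for example e1, e2, e3, e4, e6, e5 (pending dropped) fails at step 6: e5 take() → 70 is not legal there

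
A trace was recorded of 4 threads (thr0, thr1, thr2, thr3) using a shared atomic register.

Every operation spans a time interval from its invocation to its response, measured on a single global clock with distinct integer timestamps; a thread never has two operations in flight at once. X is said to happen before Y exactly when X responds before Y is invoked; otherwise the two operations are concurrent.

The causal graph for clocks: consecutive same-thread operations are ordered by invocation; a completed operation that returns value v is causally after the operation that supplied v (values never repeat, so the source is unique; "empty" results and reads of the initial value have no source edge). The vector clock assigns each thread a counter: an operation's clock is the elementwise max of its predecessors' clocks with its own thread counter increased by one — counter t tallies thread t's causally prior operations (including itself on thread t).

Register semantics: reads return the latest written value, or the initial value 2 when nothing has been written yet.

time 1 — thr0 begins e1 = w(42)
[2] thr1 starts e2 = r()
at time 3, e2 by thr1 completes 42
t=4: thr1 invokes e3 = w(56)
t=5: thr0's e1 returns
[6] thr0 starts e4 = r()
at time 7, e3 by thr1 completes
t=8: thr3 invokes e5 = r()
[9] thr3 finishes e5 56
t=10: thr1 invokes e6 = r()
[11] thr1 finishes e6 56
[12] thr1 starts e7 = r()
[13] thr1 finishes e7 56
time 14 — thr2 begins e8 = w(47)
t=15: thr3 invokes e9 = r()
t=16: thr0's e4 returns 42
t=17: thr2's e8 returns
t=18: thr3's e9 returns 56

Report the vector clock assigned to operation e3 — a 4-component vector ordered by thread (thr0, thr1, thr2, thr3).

(1, 2, 0, 0)

root op e8, invoked 14: fresh clock plus thr2's own tick → (0, 0, 1, 0)
root op e1, invoked 1: fresh clock plus thr0's own tick → (1, 0, 0, 0)
VC(e2, invoked at 2): max of VC(e1)=(1, 0, 0, 0), then +1 on thread thr1 → (1, 1, 0, 0)
VC(e4, invoked at 6): max of VC(e1)=(1, 0, 0, 0), then +1 on thread thr0 → (2, 0, 0, 0)
VC(e3, invoked at 4): max of VC(e2)=(1, 1, 0, 0), then +1 on thread thr1 → (1, 2, 0, 0)
VC(e5, invoked at 8): max of VC(e3)=(1, 2, 0, 0), then +1 on thread thr3 → (1, 2, 0, 1)
VC(e6, invoked at 10): max of VC(e3)=(1, 2, 0, 0), then +1 on thread thr1 → (1, 3, 0, 0)
VC(e9, invoked at 15): max of VC(e3)=(1, 2, 0, 0), VC(e5)=(1, 2, 0, 1), then +1 on thread thr3 → (1, 2, 0, 2)
VC(e7, invoked at 12): max of VC(e3)=(1, 2, 0, 0), VC(e6)=(1, 3, 0, 0), then +1 on thread thr1 → (1, 4, 0, 0)
target: VC(e3) = (1, 2, 0, 0)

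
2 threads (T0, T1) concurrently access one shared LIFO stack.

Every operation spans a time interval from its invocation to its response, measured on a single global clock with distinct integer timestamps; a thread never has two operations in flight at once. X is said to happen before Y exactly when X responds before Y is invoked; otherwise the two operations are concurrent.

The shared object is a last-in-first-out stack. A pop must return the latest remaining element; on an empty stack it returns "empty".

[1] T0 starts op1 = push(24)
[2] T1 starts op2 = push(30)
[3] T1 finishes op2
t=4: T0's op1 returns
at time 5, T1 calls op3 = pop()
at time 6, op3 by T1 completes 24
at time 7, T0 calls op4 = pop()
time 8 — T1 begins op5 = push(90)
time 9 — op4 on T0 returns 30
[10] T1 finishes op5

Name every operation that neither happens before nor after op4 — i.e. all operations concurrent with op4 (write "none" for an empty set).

op5

op4 spans [7,9]: anything still running between times 7 and 9 counts as concurrent
op1 [1,4]: before
op2 [2,3]: before
op3 [5,6]: before
op5 [8,10]: concurrent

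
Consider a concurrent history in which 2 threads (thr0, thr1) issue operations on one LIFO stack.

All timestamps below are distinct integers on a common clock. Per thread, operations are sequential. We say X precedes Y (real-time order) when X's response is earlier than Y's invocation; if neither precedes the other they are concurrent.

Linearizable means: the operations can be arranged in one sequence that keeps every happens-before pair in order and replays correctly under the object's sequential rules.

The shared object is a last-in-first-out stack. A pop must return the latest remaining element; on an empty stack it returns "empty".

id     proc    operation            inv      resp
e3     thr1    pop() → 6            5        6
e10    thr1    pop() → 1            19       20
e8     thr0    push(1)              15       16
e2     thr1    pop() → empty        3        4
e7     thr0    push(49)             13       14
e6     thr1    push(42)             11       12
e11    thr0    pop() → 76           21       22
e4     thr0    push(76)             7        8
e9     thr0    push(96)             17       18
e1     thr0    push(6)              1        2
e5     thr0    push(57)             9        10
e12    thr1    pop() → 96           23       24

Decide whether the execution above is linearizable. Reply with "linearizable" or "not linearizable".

not linearizable

already the first 4 events (up to e2's response at time 4) admit no linearization; the first 3 still do
exactly one order of the 2 completed ops respects real time; the LIFO stack replay fails
for example e1, e2 fails at step 2: e2 pop() → empty is not legal there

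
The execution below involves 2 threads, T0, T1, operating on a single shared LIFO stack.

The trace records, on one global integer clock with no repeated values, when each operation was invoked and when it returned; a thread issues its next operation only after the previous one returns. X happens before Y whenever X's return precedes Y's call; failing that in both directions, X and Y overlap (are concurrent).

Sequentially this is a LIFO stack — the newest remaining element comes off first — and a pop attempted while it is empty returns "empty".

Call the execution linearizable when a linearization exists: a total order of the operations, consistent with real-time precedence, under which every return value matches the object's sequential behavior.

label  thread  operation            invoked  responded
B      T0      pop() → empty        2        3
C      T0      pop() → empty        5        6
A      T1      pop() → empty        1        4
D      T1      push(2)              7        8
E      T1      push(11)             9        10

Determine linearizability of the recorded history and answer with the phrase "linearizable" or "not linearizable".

witness order: A, B, C, D, E
after step 1 (A pop() → empty): stack <>
after step 2 (B pop() → empty): stack <>
after step 3 (C pop() → empty): stack <>
after step 4 (D push(2)): stack <2>
after step 5 (E push(11)): stack <2,11>

linearizable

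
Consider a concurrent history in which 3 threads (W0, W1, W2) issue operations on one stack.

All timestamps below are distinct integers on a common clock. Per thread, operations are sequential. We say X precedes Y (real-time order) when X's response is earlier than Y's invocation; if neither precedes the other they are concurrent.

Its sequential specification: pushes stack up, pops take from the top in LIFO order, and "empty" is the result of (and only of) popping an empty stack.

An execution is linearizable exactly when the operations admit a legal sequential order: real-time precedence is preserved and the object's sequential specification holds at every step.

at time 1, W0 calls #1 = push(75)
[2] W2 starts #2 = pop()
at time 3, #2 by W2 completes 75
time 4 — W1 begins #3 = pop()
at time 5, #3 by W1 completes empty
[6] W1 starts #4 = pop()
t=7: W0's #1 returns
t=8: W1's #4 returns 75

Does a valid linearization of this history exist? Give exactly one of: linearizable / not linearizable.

not linearizable

already the first 8 events (up to #4's response at time 8) admit no linearization; the first 7 still do
all 4 real-time-respecting orders fail — 4 completed stack operations, no legal replay
e.g. #1, #2, #3, #4: illegal at step 4, since #4 pop() → 75 cannot apply there
e.g. #2, #1, #3, #4: illegal at step 1, since #2 pop() → 75 cannot apply there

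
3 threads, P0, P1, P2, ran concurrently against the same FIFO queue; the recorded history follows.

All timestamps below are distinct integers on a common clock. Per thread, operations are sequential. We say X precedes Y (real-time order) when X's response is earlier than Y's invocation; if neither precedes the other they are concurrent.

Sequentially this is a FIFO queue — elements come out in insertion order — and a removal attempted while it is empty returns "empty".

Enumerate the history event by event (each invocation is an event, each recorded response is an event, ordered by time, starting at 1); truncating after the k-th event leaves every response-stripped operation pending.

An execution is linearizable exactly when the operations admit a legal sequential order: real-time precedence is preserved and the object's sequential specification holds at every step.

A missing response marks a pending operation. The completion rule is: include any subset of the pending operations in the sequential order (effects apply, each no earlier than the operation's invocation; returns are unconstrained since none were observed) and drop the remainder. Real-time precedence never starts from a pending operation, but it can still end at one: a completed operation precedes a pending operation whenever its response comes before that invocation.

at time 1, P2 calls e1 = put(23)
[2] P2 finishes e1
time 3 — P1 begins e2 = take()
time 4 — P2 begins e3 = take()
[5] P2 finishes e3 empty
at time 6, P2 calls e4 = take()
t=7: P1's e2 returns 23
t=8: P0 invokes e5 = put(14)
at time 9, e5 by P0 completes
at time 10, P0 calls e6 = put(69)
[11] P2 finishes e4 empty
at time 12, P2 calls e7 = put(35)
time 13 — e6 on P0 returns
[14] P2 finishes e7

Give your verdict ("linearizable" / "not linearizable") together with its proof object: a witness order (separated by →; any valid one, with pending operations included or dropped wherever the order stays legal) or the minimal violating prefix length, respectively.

linearizable — witness: e1 → e2 → e3 → e4 → e5 → e6 → e7

after step 1 (e1 put(23)): queue <23>
after step 2 (e2 take() → 23): queue <>
after step 3 (e3 take() → empty): queue <>
after step 4 (e4 take() → empty): queue <>
after step 5 (e5 put(14)): queue <14>
after step 6 (e6 put(69)): queue <14,69>
after step 7 (e7 put(35)): queue <14,69,35>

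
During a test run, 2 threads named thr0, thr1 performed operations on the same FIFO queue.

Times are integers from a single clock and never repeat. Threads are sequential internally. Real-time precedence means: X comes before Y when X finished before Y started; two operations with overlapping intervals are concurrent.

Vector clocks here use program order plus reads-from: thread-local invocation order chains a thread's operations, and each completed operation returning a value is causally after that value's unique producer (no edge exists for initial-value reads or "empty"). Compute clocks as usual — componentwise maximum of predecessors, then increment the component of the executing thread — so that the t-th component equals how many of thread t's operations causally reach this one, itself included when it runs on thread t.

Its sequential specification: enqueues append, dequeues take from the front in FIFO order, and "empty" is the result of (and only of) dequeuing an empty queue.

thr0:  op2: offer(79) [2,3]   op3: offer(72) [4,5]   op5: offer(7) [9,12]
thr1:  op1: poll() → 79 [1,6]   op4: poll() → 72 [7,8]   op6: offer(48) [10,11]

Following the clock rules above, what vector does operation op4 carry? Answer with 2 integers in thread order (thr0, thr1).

no predecessors for op2 (invoked 2): thr0 increments from zero → (1, 0)
op1 (invocation 1): componentwise max over VC(op2)=(1, 0), +1 at thr1, giving (1, 1)
op3 (invocation 4): componentwise max over VC(op2)=(1, 0), +1 at thr0, giving (2, 0)
op5 (invocation 9): componentwise max over VC(op3)=(2, 0), +1 at thr0, giving (3, 0)
op4 (invocation 7): componentwise max over VC(op1)=(1, 1), VC(op3)=(2, 0), +1 at thr1, giving (2, 2)
op6 (invocation 10): componentwise max over VC(op4)=(2, 2), +1 at thr1, giving (2, 3)
target: VC(op4) = (2, 2)

(2, 2)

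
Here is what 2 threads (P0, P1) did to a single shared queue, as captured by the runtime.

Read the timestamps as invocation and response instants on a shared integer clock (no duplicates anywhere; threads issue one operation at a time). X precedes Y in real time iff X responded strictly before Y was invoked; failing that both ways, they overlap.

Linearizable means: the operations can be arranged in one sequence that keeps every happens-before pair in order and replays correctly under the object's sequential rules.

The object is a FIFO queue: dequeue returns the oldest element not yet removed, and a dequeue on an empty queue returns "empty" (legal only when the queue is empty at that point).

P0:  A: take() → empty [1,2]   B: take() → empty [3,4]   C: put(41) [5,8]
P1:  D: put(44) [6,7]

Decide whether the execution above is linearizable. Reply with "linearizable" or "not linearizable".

one valid linearization: A, B, C, D
after step 1 (A take() → empty): queue <>
after step 2 (B take() → empty): queue <>
after step 3 (C put(41)): queue <41>
after step 4 (D put(44)): queue <41,44>

linearizable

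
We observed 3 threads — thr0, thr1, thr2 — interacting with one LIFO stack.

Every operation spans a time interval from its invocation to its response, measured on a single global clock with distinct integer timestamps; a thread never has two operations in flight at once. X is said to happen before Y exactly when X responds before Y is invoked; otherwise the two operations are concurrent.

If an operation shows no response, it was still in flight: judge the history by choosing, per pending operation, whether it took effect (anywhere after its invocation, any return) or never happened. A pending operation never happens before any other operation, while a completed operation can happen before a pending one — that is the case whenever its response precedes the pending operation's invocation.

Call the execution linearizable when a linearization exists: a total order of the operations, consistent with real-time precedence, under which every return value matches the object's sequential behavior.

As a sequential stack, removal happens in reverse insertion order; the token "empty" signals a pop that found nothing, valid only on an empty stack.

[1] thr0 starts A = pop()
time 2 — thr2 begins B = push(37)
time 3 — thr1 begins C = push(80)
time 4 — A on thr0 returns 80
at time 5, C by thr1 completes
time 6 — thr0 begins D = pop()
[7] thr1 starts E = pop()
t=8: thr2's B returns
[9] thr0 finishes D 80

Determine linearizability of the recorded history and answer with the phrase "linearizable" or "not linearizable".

not linearizable

events 1..8 are fine; event 9 — the response of D at time 9 — makes the prefix non-linearizable
real-time-consistent orders of the 4 completed operations: 8 — all fail the LIFO stack replay
including or dropping the 1 pending operation (E) in any combination fails
sample order A, B, C, D (pending dropped) stalls at step 1 — A pop() → 80 has no legal effect
sample order A, C, B, D (pending dropped) stalls at step 1 — A pop() → 80 has no legal effect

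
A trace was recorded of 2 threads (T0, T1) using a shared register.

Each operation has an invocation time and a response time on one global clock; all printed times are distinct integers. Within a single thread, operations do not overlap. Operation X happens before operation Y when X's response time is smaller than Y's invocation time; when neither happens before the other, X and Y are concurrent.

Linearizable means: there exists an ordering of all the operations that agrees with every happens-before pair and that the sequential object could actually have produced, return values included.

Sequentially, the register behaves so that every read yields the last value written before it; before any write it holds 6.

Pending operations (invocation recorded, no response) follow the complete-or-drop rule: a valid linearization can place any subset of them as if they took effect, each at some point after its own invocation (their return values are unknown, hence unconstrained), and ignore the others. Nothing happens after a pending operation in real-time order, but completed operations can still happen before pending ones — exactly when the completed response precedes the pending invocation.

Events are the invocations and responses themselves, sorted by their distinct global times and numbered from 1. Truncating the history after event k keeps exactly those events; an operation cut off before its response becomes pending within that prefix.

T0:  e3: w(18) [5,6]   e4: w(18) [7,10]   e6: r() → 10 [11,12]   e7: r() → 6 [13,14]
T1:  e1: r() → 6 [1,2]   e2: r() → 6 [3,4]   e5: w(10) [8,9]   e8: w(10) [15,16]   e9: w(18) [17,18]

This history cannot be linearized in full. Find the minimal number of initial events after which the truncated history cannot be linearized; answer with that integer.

14

one valid order for events 1..13 is e1, e2, e3, e4, e5, e6:
step 1: e1 r() → 6 — value 6
step 2: e2 r() → 6 — value 6
step 3: e3 w(18) — value 18
step 4: e4 w(18) — value 18
step 5: e5 w(10) — value 10
step 6: e6 r() → 10 — value 10
event 14 — e7's response, time 14 — after it, nothing linearizes
take e1, e2, e3, e4, e5, e6, e7: step 7 already fails, because e7 r() → 6 cannot occur there
take e1, e2, e3, e5, e4, e6, e7: step 6 already fails, because e6 r() → 10 cannot occur there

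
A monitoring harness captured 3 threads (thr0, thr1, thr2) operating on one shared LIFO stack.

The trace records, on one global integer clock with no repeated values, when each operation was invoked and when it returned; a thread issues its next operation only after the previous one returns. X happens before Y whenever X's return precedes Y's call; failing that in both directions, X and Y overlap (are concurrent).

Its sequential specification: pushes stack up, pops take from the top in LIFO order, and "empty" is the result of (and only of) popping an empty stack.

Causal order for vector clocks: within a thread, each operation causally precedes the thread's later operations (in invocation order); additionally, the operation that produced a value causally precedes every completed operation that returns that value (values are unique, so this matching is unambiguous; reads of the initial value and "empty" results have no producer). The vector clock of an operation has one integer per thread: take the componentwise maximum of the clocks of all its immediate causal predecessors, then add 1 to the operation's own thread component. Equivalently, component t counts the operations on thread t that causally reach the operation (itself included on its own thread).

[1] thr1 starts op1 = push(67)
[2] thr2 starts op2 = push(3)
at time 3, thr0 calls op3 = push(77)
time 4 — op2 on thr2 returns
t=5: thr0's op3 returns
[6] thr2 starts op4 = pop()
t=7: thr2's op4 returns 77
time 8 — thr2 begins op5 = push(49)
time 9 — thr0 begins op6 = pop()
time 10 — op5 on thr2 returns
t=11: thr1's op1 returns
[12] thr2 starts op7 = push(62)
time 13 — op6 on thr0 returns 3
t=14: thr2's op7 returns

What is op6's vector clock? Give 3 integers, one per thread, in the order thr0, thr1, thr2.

op2 (invocation 2): nothing precedes it; thr2's component alone gives (0, 0, 1)
op1 (invocation 1): nothing precedes it; thr1's component alone gives (0, 1, 0)
op3 (invocation 3): nothing precedes it; thr0's component alone gives (1, 0, 0)
VC(op4, invoked at 6): max of VC(op2)=(0, 0, 1), VC(op3)=(1, 0, 0), then +1 on thread thr2 → (1, 0, 2)
VC(op6, invoked at 9): max of VC(op2)=(0, 0, 1), VC(op3)=(1, 0, 0), then +1 on thread thr0 → (2, 0, 1)
VC(op5, invoked at 8): max of VC(op4)=(1, 0, 2), then +1 on thread thr2 → (1, 0, 3)
VC(op7, invoked at 12): max of VC(op5)=(1, 0, 3), then +1 on thread thr2 → (1, 0, 4)
target: VC(op6) = (2, 0, 1)

(2, 0, 1)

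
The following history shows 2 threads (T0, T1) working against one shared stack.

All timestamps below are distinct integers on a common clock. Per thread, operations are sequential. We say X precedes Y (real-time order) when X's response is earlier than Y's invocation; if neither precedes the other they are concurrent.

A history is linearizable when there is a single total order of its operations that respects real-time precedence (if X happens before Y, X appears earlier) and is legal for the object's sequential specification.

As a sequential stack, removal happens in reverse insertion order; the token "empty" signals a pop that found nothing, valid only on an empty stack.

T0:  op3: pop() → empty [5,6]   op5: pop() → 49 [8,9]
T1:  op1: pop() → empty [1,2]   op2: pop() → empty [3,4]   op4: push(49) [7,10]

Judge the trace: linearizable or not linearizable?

a witness: op1, op2, op3, op4, op5
1. op1 pop() → empty, leaving stack <>
2. op2 pop() → empty, leaving stack <>
3. op3 pop() → empty, leaving stack <>
4. op4 push(49), leaving stack <49>
5. op5 pop() → 49, leaving stack <>

linearizable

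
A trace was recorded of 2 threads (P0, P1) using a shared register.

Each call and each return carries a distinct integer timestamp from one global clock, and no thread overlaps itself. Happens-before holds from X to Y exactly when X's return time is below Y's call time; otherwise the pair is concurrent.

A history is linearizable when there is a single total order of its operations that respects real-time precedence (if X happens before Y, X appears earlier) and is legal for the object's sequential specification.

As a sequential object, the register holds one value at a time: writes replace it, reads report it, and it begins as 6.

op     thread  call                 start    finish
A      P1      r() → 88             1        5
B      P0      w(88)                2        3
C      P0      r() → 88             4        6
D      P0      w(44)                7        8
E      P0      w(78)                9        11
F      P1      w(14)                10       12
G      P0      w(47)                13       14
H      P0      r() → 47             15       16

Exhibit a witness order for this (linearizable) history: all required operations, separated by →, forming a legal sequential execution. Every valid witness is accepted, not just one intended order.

B → A → C → D → E → F → G → H

after step 1 (B w(88)): value 88
after step 2 (A r() → 88): value 88
after step 3 (C r() → 88): value 88
after step 4 (D w(44)): value 44
after step 5 (E w(78)): value 78
after step 6 (F w(14)): value 14
after step 7 (G w(47)): value 47
after step 8 (H r() → 47): value 47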